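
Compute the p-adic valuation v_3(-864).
v_3(-864) = 3

v_3(n) is the largest exponent k such that 3^k divides n. Factor out: -864 = -3^3 · 32. (Sign doesn't affect v_p.) So v_3(-864) = 3.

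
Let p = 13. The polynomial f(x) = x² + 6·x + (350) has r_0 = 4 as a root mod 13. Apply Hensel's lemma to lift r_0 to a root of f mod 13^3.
r_2 = 1980 (mod 2197)

Hensel: r_{i+1} = r_i − f(r_i)·(f′(r_i))^{-1} mod 13^{i+2}, f′(x) = 2x + 6. Iterate:
  r_0 = 4 (mod 13)
  r_1 = 121 (mod 169)
  r_2 = 1980 (mod 2197)
Final: r = 1980 satisfies f(r) ≡ 0 mod 13^3.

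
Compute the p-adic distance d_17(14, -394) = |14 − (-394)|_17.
d_17(14, -394) = 1/17

Step 1 — x − y = 14 − (-394) = 408. Step 2 — v_17(408) = 1 (factor: 408 = (17^1 · 24); the sign does not affect v_p). Step 3 — |x − y|_17 = 17^{-1} = 1/17.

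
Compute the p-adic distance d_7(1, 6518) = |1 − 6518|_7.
d_7(1, 6518) = 1/343

Step 1 — x − y = 1 − 6518 = -6517. Step 2 — v_7(-6517) = 3 (factor: -6517 = −(7^3 · 19); the sign does not affect v_p). Step 3 — |x − y|_7 = 7^{-3} = 1/343.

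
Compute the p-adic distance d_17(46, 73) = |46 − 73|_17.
d_17(46, 73) = 1

Step 1 — x − y = 46 − 73 = -27. Step 2 — v_17(-27) = 0 (factor: -27 = −(17^0 · 27); the sign does not affect v_p). Step 3 — |x − y|_17 = 17^{0} = 1.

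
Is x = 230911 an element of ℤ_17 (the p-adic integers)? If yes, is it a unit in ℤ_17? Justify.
x ∈ ℤ_17 but not a unit; v_17(x) = 3 > 0

ℤ_17 = {x ∈ ℚ_17 : v_17(x) ≥ 0} and ℤ_17^× = {x ∈ ℤ_17 : v_17(x) = 0}. Here v_17(230911) = v_17(num) − v_17(den) = 3; compare against these criteria.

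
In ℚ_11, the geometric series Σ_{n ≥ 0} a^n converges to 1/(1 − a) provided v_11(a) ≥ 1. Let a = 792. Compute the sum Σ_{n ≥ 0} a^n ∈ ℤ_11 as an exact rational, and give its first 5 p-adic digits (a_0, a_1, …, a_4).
Σ a^n = 1/(1 − a) = -1/791;  first 5 digits = (1, 6, 9, 5, 4)

v_11(a) = 1 ≥ 1, so the series converges in ℤ_11 to 1/(1 − a) = 1/(1 − 792) = -1/791. Expand this rational in ℤ_11: compute digits iteratively via d_i = x_i mod 11, x_{i+1} = (x_i − d_i)/11. The first 5 digits are (1, 6, 9, 5, 4).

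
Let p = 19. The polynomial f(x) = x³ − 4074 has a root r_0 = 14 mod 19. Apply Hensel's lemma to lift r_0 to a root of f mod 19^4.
r_3 = 69801 (mod 130321)

Hensel: r_{i+1} = r_i − f(r_i)/f′(r_i) mod 19^{i+2}, where f′(x) = 3x². Iterate:
  r_0 = 14 (mod 19)
  r_1 = 128 (mod 361)
  r_2 = 1211 (mod 6859)
  r_3 = 69801 (mod 130321)
Final: r = 69801 with f(r) ≡ 0 mod 19^4.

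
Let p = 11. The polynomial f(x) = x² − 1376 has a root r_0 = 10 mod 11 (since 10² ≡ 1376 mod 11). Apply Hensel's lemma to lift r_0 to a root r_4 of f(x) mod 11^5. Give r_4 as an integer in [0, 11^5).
r_4 = 74755 (mod 161051)

Hensel's recurrence: r_{i+1} = r_i − f(r_i)·(f′(r_i))^{-1} mod 11^{i+2}, with f′(x) = 2x. Iterate:
  r_0 = 10 (mod 11)
  r_1 = 98 (mod 121)
  r_2 = 219 (mod 1331)
  r_3 = 1550 (mod 14641)
  r_4 = 74755 (mod 161051)
Final: r_4 = 74755, and one checks f(r_4) ≡ 0 mod 11^5.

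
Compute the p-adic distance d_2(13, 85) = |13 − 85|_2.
d_2(13, 85) = 1/8

Step 1 — x − y = 13 − 85 = -72. Step 2 — v_2(-72) = 3 (factor: -72 = −(2^3 · 9); the sign does not affect v_p). Step 3 — |x − y|_2 = 2^{-3} = 1/8.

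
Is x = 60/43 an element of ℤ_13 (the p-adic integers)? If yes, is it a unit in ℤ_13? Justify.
x ∈ ℤ_13^× (unit); v_13(x) = 0

ℤ_13 = {x ∈ ℚ_13 : v_13(x) ≥ 0} and ℤ_13^× = {x ∈ ℤ_13 : v_13(x) = 0}. Here v_13(60/43) = v_13(num) − v_13(den) = 0; compare against these criteria.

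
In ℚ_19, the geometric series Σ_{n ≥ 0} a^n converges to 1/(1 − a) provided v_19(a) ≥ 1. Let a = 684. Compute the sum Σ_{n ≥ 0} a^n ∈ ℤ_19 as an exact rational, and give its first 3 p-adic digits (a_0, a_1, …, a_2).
Σ a^n = 1/(1 − a) = -1/683;  first 3 digits = (1, 17, 5)

v_19(a) = 1 ≥ 1, so the series converges in ℤ_19 to 1/(1 − a) = 1/(1 − 684) = -1/683. Expand this rational in ℤ_19: compute digits iteratively via d_i = x_i mod 19, x_{i+1} = (x_i − d_i)/19. The first 3 digits are (1, 17, 5).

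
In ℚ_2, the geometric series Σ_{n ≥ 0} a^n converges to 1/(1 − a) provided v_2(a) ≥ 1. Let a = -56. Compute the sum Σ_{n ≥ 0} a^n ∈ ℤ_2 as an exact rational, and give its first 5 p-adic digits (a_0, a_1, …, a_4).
Σ a^n = 1/(1 − a) = 1/57;  first 5 digits = (1, 0, 0, 1, 0)

v_2(a) = 3 ≥ 1, so the series converges in ℤ_2 to 1/(1 − a) = 1/(1 − (-56)) = 1/57. Expand this rational in ℤ_2: compute digits iteratively via d_i = x_i mod 2, x_{i+1} = (x_i − d_i)/2. The first 5 digits are (1, 0, 0, 1, 0).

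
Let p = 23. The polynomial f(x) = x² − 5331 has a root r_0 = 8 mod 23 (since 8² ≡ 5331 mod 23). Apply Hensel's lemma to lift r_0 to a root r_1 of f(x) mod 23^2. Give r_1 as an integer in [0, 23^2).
r_1 = 238 (mod 529)

Hensel's recurrence: r_{i+1} = r_i − f(r_i)·(f′(r_i))^{-1} mod 23^{i+2}, with f′(x) = 2x. Iterate:
  r_0 = 8 (mod 23)
  r_1 = 238 (mod 529)
Final: r_1 = 238, and one checks f(r_1) ≡ 0 mod 23^2.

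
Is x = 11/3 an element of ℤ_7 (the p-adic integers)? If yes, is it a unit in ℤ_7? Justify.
x ∈ ℤ_7^× (unit); v_7(x) = 0

ℤ_7 = {x ∈ ℚ_7 : v_7(x) ≥ 0} and ℤ_7^× = {x ∈ ℤ_7 : v_7(x) = 0}. Here v_7(11/3) = v_7(num) − v_7(den) = 0; compare against these criteria.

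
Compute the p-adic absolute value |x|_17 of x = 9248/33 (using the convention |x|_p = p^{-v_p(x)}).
|9248/33|_17 = 1/289

Step 1 — compute v_17(x) by factoring powers of 17 out of the numerator and denominator: v_17(9248/33) = 2. Step 2 — apply |x|_p = p^{-v_p(x)} = 17^{-2} = 1/289.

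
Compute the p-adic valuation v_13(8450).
v_13(8450) = 2

v_13(n) is the largest exponent k such that 13^k divides n. Factor out: 8450 = 13^2 · 50. (Sign doesn't affect v_p.) So v_13(8450) = 2.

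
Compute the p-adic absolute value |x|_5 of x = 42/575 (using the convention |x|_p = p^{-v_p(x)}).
|42/575|_5 = 25

Step 1 — compute v_5(x) by factoring powers of 5 out of the numerator and denominator: v_5(42/575) = -2. Step 2 — apply |x|_p = p^{-v_p(x)} = 5^{2} = 25.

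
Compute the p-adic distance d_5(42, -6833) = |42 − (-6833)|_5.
d_5(42, -6833) = 1/625

Step 1 — x − y = 42 − (-6833) = 6875. Step 2 — v_5(6875) = 4 (factor: 6875 = (5^4 · 11); the sign does not affect v_p). Step 3 — |x − y|_5 = 5^{-4} = 1/625.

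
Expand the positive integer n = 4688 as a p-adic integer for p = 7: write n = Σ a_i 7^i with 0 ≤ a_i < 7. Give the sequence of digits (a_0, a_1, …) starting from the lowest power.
(a_0, a_1, …) = (5, 4, 4, 6, 1)

Repeated division by 7 gives the digits low-to-high: 4688 = 5 + 4·7^1 + 4·7^2 + 6·7^3 + 1·7^4. Digit sequence: (5, 4, 4, 6, 1).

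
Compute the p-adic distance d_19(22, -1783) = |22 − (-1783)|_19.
d_19(22, -1783) = 1/361

Step 1 — x − y = 22 − (-1783) = 1805. Step 2 — v_19(1805) = 2 (factor: 1805 = (19^2 · 5); the sign does not affect v_p). Step 3 — |x − y|_19 = 19^{-2} = 1/361.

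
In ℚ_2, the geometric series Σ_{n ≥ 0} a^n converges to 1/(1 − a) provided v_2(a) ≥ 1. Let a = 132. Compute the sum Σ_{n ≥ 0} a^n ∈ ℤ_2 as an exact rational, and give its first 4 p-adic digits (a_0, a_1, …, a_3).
Σ a^n = 1/(1 − a) = -1/131;  first 4 digits = (1, 0, 1, 0)

v_2(a) = 2 ≥ 1, so the series converges in ℤ_2 to 1/(1 − a) = 1/(1 − 132) = -1/131. Expand this rational in ℤ_2: compute digits iteratively via d_i = x_i mod 2, x_{i+1} = (x_i − d_i)/2. The first 4 digits are (1, 0, 1, 0).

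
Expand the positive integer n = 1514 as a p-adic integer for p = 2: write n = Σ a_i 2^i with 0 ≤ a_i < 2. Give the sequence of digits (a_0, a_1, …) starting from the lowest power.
(a_0, a_1, …) = (0, 1, 0, 1, 0, 1, 1, 1, 1, 0, 1)

Repeated division by 2 gives the digits low-to-high: 1514 = 1·2^1 + 1·2^3 + 1·2^5 + 1·2^6 + 1·2^7 + 1·2^8 + 1·2^10. Digit sequence: (0, 1, 0, 1, 0, 1, 1, 1, 1, 0, 1).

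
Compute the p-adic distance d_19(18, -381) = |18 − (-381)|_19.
d_19(18, -381) = 1/19

Step 1 — x − y = 18 − (-381) = 399. Step 2 — v_19(399) = 1 (factor: 399 = (19^1 · 21); the sign does not affect v_p). Step 3 — |x − y|_19 = 19^{-1} = 1/19.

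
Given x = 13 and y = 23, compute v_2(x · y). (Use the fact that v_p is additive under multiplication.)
v_2(299) = 0

v_p(x) = 0 (factor: 13 = 2^0 · 13); v_p(y) = 0 (factor: 23 = 2^0 · 23). Additivity: v_p(xy) = v_p(x) + v_p(y) = 0 + 0 = 0. (Direct check: xy = 299 = 2^0 · (299).)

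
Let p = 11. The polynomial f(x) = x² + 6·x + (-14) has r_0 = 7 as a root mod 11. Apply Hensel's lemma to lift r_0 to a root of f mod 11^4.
r_3 = 14021 (mod 14641)

Hensel: r_{i+1} = r_i − f(r_i)·(f′(r_i))^{-1} mod 11^{i+2}, f′(x) = 2x + 6. Iterate:
  r_0 = 7 (mod 11)
  r_1 = 106 (mod 121)
  r_2 = 711 (mod 1331)
  r_3 = 14021 (mod 14641)
Final: r = 14021 satisfies f(r) ≡ 0 mod 11^4.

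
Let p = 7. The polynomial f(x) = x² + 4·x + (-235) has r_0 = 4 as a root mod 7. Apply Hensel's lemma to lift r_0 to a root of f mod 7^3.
r_2 = 270 (mod 343)

Hensel: r_{i+1} = r_i − f(r_i)·(f′(r_i))^{-1} mod 7^{i+2}, f′(x) = 2x + 4. Iterate:
  r_0 = 4 (mod 7)
  r_1 = 25 (mod 49)
  r_2 = 270 (mod 343)
Final: r = 270 satisfies f(r) ≡ 0 mod 7^3.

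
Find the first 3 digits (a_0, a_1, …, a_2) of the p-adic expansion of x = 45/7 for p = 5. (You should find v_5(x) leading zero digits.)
(a_0, …, a_2) = (0, 2, 2)

v_5(45/7) = 1, so a_0 = ... = a_0 = 0. Factor out: x = 5^1 · u with u = 9/7 a unit in ℤ_5. Expand u iteratively via a_{v+i} = u_i mod 5, u_{i+1} = (u_i − a_{v+i})/5:
  u_0 = 9/7;  a_1 = 2;  u_1 = (u_0 − 2)/5 = -1/7
  u_1 = -1/7;  a_2 = 2;  u_2 = (u_1 − 2)/5 = -3/7
Digits: (0, 2, 2).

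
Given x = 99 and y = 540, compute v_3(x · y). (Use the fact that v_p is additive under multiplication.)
v_3(53460) = 5

v_p(x) = 2 (factor: 99 = 3^2 · 11); v_p(y) = 3 (factor: 540 = 3^3 · 20). Additivity: v_p(xy) = v_p(x) + v_p(y) = 2 + 3 = 5. (Direct check: xy = 53460 = 3^5 · (220).)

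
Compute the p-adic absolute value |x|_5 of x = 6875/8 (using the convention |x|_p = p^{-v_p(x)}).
|6875/8|_5 = 1/625

Step 1 — compute v_5(x) by factoring powers of 5 out of the numerator and denominator: v_5(6875/8) = 4. Step 2 — apply |x|_p = p^{-v_p(x)} = 5^{-4} = 1/625.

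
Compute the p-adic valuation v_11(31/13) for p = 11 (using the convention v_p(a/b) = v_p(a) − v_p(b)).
v_11(31/13) = 0

Factor powers of 11 from the numerator and denominator of the reduced fraction: 31 = 11^0 · 31 and 13 = 11^0 · 13. Apply v_p(a/b) = v_p(a) − v_p(b): v_11(31/13) = 0 − 0 = 0.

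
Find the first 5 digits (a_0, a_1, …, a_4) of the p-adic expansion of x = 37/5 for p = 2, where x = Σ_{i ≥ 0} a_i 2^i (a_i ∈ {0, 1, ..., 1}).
(a_0, …, a_4) = (1, 0, 0, 0, 0)

v_2(37/5) = 0 (numerator and denominator both coprime to 2), so x ∈ ℤ_2^×. Compute digits iteratively via a_i = x_i mod 2, x_{i+1} = (x_i − a_i)/2, with x_0 = x:
  x_0 = 37/5;  a_0 = 1;  x_1 = (x_0 − 1)/2 = 16/5
  x_1 = 16/5;  a_1 = 0;  x_2 = (x_1 − 0)/2 = 8/5
  x_2 = 8/5;  a_2 = 0;  x_3 = (x_2 − 0)/2 = 4/5
  x_3 = 4/5;  a_3 = 0;  x_4 = (x_3 − 0)/2 = 2/5
  x_4 = 2/5;  a_4 = 0;  x_5 = (x_4 − 0)/2 = 1/5
Digits: (1, 0, 0, 0, 0).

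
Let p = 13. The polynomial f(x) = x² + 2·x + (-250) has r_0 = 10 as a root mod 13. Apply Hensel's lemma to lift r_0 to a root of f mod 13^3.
r_2 = 2090 (mod 2197)

Hensel: r_{i+1} = r_i − f(r_i)·(f′(r_i))^{-1} mod 13^{i+2}, f′(x) = 2x + 2. Iterate:
  r_0 = 10 (mod 13)
  r_1 = 62 (mod 169)
  r_2 = 2090 (mod 2197)
Final: r = 2090 satisfies f(r) ≡ 0 mod 13^3.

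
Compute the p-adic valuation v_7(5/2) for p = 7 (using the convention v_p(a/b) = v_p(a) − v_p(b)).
v_7(5/2) = 0

Factor powers of 7 from the numerator and denominator of the reduced fraction: 5 = 7^0 · 5 and 2 = 7^0 · 2. Apply v_p(a/b) = v_p(a) − v_p(b): v_7(5/2) = 0 − 0 = 0.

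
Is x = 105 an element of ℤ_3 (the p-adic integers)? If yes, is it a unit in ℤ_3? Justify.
x ∈ ℤ_3 but not a unit; v_3(x) = 1 > 0

ℤ_3 = {x ∈ ℚ_3 : v_3(x) ≥ 0} and ℤ_3^× = {x ∈ ℤ_3 : v_3(x) = 0}. Here v_3(105) = v_3(num) − v_3(den) = 1; compare against these criteria.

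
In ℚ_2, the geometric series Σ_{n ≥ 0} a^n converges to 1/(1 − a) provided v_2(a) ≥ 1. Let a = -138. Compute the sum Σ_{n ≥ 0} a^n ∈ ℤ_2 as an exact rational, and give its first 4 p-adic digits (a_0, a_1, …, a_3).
Σ a^n = 1/(1 − a) = 1/139;  first 4 digits = (1, 1, 0, 0)

v_2(a) = 1 ≥ 1, so the series converges in ℤ_2 to 1/(1 − a) = 1/(1 − (-138)) = 1/139. Expand this rational in ℤ_2: compute digits iteratively via d_i = x_i mod 2, x_{i+1} = (x_i − d_i)/2. The first 4 digits are (1, 1, 0, 0).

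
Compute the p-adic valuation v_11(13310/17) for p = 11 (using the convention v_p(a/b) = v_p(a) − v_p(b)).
v_11(13310/17) = 3

Factor powers of 11 from the numerator and denominator of the reduced fraction: 13310 = 11^3 · 10 and 17 = 11^0 · 17. Apply v_p(a/b) = v_p(a) − v_p(b): v_11(13310/17) = 3 − 0 = 3.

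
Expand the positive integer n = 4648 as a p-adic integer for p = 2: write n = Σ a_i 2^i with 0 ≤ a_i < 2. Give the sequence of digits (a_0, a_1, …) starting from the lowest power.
(a_0, a_1, …) = (0, 0, 0, 1, 0, 1, 0, 0, 0, 1, 0, 0, 1)

Repeated division by 2 gives the digits low-to-high: 4648 = 1·2^3 + 1·2^5 + 1·2^9 + 1·2^12. Digit sequence: (0, 0, 0, 1, 0, 1, 0, 0, 0, 1, 0, 0, 1).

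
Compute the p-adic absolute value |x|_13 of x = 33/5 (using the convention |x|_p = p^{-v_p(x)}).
|33/5|_13 = 1

Step 1 — compute v_13(x) by factoring powers of 13 out of the numerator and denominator: v_13(33/5) = 0. Step 2 — apply |x|_p = p^{-v_p(x)} = 13^{0} = 1.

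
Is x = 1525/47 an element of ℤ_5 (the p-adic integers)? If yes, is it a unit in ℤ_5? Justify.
x ∈ ℤ_5 but not a unit; v_5(x) = 2 > 0

ℤ_5 = {x ∈ ℚ_5 : v_5(x) ≥ 0} and ℤ_5^× = {x ∈ ℤ_5 : v_5(x) = 0}. Here v_5(1525/47) = v_5(num) − v_5(den) = 2; compare against these criteria.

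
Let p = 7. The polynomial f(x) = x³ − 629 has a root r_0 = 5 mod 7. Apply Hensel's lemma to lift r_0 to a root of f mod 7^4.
r_3 = 2252 (mod 2401)

Hensel: r_{i+1} = r_i − f(r_i)/f′(r_i) mod 7^{i+2}, where f′(x) = 3x². Iterate:
  r_0 = 5 (mod 7)
  r_1 = 47 (mod 49)
  r_2 = 194 (mod 343)
  r_3 = 2252 (mod 2401)
Final: r = 2252 with f(r) ≡ 0 mod 7^4.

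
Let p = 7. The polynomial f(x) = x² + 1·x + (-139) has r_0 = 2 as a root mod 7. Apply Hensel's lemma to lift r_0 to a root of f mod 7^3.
r_2 = 156 (mod 343)

Hensel: r_{i+1} = r_i − f(r_i)·(f′(r_i))^{-1} mod 7^{i+2}, f′(x) = 2x + 1. Iterate:
  r_0 = 2 (mod 7)
  r_1 = 9 (mod 49)
  r_2 = 156 (mod 343)
Final: r = 156 satisfies f(r) ≡ 0 mod 7^3.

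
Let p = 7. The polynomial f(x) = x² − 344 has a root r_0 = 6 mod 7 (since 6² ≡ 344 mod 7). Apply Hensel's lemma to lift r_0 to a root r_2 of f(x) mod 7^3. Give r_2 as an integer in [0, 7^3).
r_2 = 342 (mod 343)

Hensel's recurrence: r_{i+1} = r_i − f(r_i)·(f′(r_i))^{-1} mod 7^{i+2}, with f′(x) = 2x. Iterate:
  r_0 = 6 (mod 7)
  r_1 = 48 (mod 49)
  r_2 = 342 (mod 343)
Final: r_2 = 342, and one checks f(r_2) ≡ 0 mod 7^3.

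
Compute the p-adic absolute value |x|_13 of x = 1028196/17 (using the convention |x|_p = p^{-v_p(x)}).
|1028196/17|_13 = 1/28561

Step 1 — compute v_13(x) by factoring powers of 13 out of the numerator and denominator: v_13(1028196/17) = 4. Step 2 — apply |x|_p = p^{-v_p(x)} = 13^{-4} = 1/28561.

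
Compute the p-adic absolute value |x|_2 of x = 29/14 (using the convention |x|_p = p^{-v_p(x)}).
|29/14|_2 = 2

Step 1 — compute v_2(x) by factoring powers of 2 out of the numerator and denominator: v_2(29/14) = -1. Step 2 — apply |x|_p = p^{-v_p(x)} = 2^{1} = 2.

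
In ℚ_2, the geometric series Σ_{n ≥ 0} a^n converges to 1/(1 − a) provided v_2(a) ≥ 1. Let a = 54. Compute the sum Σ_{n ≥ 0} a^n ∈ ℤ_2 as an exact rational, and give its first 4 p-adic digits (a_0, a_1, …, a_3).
Σ a^n = 1/(1 − a) = -1/53;  first 4 digits = (1, 1, 0, 0)

v_2(a) = 1 ≥ 1, so the series converges in ℤ_2 to 1/(1 − a) = 1/(1 − 54) = -1/53. Expand this rational in ℤ_2: compute digits iteratively via d_i = x_i mod 2, x_{i+1} = (x_i − d_i)/2. The first 4 digits are (1, 1, 0, 0).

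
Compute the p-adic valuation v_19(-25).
v_19(-25) = 0

v_19(n) is the largest exponent k such that 19^k divides n. Factor out: -25 = -19^0 · 25. (Sign doesn't affect v_p.) So v_19(-25) = 0.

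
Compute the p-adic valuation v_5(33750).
v_5(33750) = 4

v_5(n) is the largest exponent k such that 5^k divides n. Factor out: 33750 = 5^4 · 54. (Sign doesn't affect v_p.) So v_5(33750) = 4.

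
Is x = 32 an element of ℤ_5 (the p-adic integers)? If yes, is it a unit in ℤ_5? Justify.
x ∈ ℤ_5^× (unit); v_5(x) = 0

ℤ_5 = {x ∈ ℚ_5 : v_5(x) ≥ 0} and ℤ_5^× = {x ∈ ℤ_5 : v_5(x) = 0}. Here v_5(32) = v_5(num) − v_5(den) = 0; compare against these criteria.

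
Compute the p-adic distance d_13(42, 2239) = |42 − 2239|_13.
d_13(42, 2239) = 1/2197

Step 1 — x − y = 42 − 2239 = -2197. Step 2 — v_13(-2197) = 3 (factor: -2197 = −(13^3 · 1); the sign does not affect v_p). Step 3 — |x − y|_13 = 13^{-3} = 1/2197.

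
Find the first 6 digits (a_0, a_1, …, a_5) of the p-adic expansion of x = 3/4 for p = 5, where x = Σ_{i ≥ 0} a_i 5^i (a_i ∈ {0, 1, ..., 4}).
(a_0, …, a_5) = (2, 1, 1, 1, 1, 1)

v_5(3/4) = 0 (numerator and denominator both coprime to 5), so x ∈ ℤ_5^×. Compute digits iteratively via a_i = x_i mod 5, x_{i+1} = (x_i − a_i)/5, with x_0 = x:
  x_0 = 3/4;  a_0 = 2;  x_1 = (x_0 − 2)/5 = -1/4
  x_1 = -1/4;  a_1 = 1;  x_2 = (x_1 − 1)/5 = -1/4
  x_2 = -1/4;  a_2 = 1;  x_3 = (x_2 − 1)/5 = -1/4
  x_3 = -1/4;  a_3 = 1;  x_4 = (x_3 − 1)/5 = -1/4
  x_4 = -1/4;  a_4 = 1;  x_5 = (x_4 − 1)/5 = -1/4
  x_5 = -1/4;  a_5 = 1;  x_6 = (x_5 − 1)/5 = -1/4
Digits: (2, 1, 1, 1, 1, 1).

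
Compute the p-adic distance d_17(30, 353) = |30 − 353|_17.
d_17(30, 353) = 1/17

Step 1 — x − y = 30 − 353 = -323. Step 2 — v_17(-323) = 1 (factor: -323 = −(17^1 · 19); the sign does not affect v_p). Step 3 — |x − y|_17 = 17^{-1} = 1/17.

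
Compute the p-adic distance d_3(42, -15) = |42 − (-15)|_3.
d_3(42, -15) = 1/3

Step 1 — x − y = 42 − (-15) = 57. Step 2 — v_3(57) = 1 (factor: 57 = (3^1 · 19); the sign does not affect v_p). Step 3 — |x − y|_3 = 3^{-1} = 1/3.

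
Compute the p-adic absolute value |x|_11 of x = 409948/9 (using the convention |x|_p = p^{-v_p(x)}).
|409948/9|_11 = 1/14641

Step 1 — compute v_11(x) by factoring powers of 11 out of the numerator and denominator: v_11(409948/9) = 4. Step 2 — apply |x|_p = p^{-v_p(x)} = 11^{-4} = 1/14641.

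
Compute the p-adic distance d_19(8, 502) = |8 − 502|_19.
d_19(8, 502) = 1/19

Step 1 — x − y = 8 − 502 = -494. Step 2 — v_19(-494) = 1 (factor: -494 = −(19^1 · 26); the sign does not affect v_p). Step 3 — |x − y|_19 = 19^{-1} = 1/19.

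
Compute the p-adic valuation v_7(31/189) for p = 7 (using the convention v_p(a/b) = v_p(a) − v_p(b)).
v_7(31/189) = -1

Factor powers of 7 from the numerator and denominator of the reduced fraction: 31 = 7^0 · 31 and 189 = 7^1 · 27. Apply v_p(a/b) = v_p(a) − v_p(b): v_7(31/189) = 0 − 1 = -1.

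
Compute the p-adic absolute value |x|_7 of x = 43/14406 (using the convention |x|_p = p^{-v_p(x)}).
|43/14406|_7 = 2401

Step 1 — compute v_7(x) by factoring powers of 7 out of the numerator and denominator: v_7(43/14406) = -4. Step 2 — apply |x|_p = p^{-v_p(x)} = 7^{4} = 2401.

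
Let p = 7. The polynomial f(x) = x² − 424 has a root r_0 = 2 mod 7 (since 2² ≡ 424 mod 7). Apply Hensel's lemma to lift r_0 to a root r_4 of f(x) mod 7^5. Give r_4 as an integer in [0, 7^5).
r_4 = 10299 (mod 16807)

Hensel's recurrence: r_{i+1} = r_i − f(r_i)·(f′(r_i))^{-1} mod 7^{i+2}, with f′(x) = 2x. Iterate:
  r_0 = 2 (mod 7)
  r_1 = 9 (mod 49)
  r_2 = 9 (mod 343)
  r_3 = 695 (mod 2401)
  r_4 = 10299 (mod 16807)
Final: r_4 = 10299, and one checks f(r_4) ≡ 0 mod 7^5.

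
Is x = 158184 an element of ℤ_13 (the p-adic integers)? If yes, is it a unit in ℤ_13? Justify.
x ∈ ℤ_13 but not a unit; v_13(x) = 3 > 0

ℤ_13 = {x ∈ ℚ_13 : v_13(x) ≥ 0} and ℤ_13^× = {x ∈ ℤ_13 : v_13(x) = 0}. Here v_13(158184) = v_13(num) − v_13(den) = 3; compare against these criteria.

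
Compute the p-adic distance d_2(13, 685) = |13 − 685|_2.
d_2(13, 685) = 1/32

Step 1 — x − y = 13 − 685 = -672. Step 2 — v_2(-672) = 5 (factor: -672 = −(2^5 · 21); the sign does not affect v_p). Step 3 — |x − y|_2 = 2^{-5} = 1/32.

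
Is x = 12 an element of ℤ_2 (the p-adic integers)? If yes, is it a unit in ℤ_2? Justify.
x ∈ ℤ_2 but not a unit; v_2(x) = 2 > 0

ℤ_2 = {x ∈ ℚ_2 : v_2(x) ≥ 0} and ℤ_2^× = {x ∈ ℤ_2 : v_2(x) = 0}. Here v_2(12) = v_2(num) − v_2(den) = 2; compare against these criteria.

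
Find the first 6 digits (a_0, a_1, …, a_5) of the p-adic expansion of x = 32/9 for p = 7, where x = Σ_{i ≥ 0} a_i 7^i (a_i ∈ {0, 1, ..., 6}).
(a_0, …, a_5) = (2, 1, 3, 5, 0, 3)

v_7(32/9) = 0 (numerator and denominator both coprime to 7), so x ∈ ℤ_7^×. Compute digits iteratively via a_i = x_i mod 7, x_{i+1} = (x_i − a_i)/7, with x_0 = x:
  x_0 = 32/9;  a_0 = 2;  x_1 = (x_0 − 2)/7 = 2/9
  x_1 = 2/9;  a_1 = 1;  x_2 = (x_1 − 1)/7 = -1/9
  x_2 = -1/9;  a_2 = 3;  x_3 = (x_2 − 3)/7 = -4/9
  x_3 = -4/9;  a_3 = 5;  x_4 = (x_3 − 5)/7 = -7/9
  x_4 = -7/9;  a_4 = 0;  x_5 = (x_4 − 0)/7 = -1/9
  x_5 = -1/9;  a_5 = 3;  x_6 = (x_5 − 3)/7 = -4/9
Digits: (2, 1, 3, 5, 0, 3).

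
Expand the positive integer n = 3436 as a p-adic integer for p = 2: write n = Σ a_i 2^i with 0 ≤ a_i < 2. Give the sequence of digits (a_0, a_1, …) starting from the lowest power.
(a_0, a_1, …) = (0, 0, 1, 1, 0, 1, 1, 0, 1, 0, 1, 1)

Repeated division by 2 gives the digits low-to-high: 3436 = 1·2^2 + 1·2^3 + 1·2^5 + 1·2^6 + 1·2^8 + 1·2^10 + 1·2^11. Digit sequence: (0, 0, 1, 1, 0, 1, 1, 0, 1, 0, 1, 1).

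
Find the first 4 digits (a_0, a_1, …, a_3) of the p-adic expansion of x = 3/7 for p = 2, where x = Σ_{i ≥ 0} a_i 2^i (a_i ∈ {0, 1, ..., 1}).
(a_0, …, a_3) = (1, 0, 1, 0)

v_2(3/7) = 0 (numerator and denominator both coprime to 2), so x ∈ ℤ_2^×. Compute digits iteratively via a_i = x_i mod 2, x_{i+1} = (x_i − a_i)/2, with x_0 = x:
  x_0 = 3/7;  a_0 = 1;  x_1 = (x_0 − 1)/2 = -2/7
  x_1 = -2/7;  a_1 = 0;  x_2 = (x_1 − 0)/2 = -1/7
  x_2 = -1/7;  a_2 = 1;  x_3 = (x_2 − 1)/2 = -4/7
  x_3 = -4/7;  a_3 = 0;  x_4 = (x_3 − 0)/2 = -2/7
Digits: (1, 0, 1, 0).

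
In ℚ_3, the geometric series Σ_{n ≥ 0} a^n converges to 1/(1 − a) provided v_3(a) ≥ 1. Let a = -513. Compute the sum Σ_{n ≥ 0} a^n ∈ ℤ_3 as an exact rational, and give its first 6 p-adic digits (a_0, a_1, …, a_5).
Σ a^n = 1/(1 − a) = 1/514;  first 6 digits = (1, 0, 0, 2, 2, 0)

v_3(a) = 3 ≥ 1, so the series converges in ℤ_3 to 1/(1 − a) = 1/(1 − (-513)) = 1/514. Expand this rational in ℤ_3: compute digits iteratively via d_i = x_i mod 3, x_{i+1} = (x_i − d_i)/3. The first 6 digits are (1, 0, 0, 2, 2, 0).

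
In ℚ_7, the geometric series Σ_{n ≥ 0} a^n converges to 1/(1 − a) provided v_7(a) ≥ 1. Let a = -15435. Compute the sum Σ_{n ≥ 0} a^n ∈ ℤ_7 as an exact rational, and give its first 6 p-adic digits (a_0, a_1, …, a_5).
Σ a^n = 1/(1 − a) = 1/15436;  first 6 digits = (1, 0, 0, 4, 0, 6)

v_7(a) = 3 ≥ 1, so the series converges in ℤ_7 to 1/(1 − a) = 1/(1 − (-15435)) = 1/15436. Expand this rational in ℤ_7: compute digits iteratively via d_i = x_i mod 7, x_{i+1} = (x_i − d_i)/7. The first 6 digits are (1, 0, 0, 4, 0, 6).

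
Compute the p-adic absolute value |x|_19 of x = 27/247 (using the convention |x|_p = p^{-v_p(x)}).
|27/247|_19 = 19

Step 1 — compute v_19(x) by factoring powers of 19 out of the numerator and denominator: v_19(27/247) = -1. Step 2 — apply |x|_p = p^{-v_p(x)} = 19^{1} = 19.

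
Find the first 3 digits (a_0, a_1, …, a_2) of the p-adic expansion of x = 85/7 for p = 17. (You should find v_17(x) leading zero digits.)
(a_0, …, a_2) = (0, 8, 2)

v_17(85/7) = 1, so a_0 = ... = a_0 = 0. Factor out: x = 17^1 · u with u = 5/7 a unit in ℤ_17. Expand u iteratively via a_{v+i} = u_i mod 17, u_{i+1} = (u_i − a_{v+i})/17:
  u_0 = 5/7;  a_1 = 8;  u_1 = (u_0 − 8)/17 = -3/7
  u_1 = -3/7;  a_2 = 2;  u_2 = (u_1 − 2)/17 = -1/7
Digits: (0, 8, 2).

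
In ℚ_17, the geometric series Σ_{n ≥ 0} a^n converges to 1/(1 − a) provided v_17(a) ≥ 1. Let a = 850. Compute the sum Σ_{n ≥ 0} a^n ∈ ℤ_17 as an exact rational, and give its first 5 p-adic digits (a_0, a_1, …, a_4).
Σ a^n = 1/(1 − a) = -1/849;  first 5 digits = (1, 16, 3, 10, 1)

v_17(a) = 1 ≥ 1, so the series converges in ℤ_17 to 1/(1 − a) = 1/(1 − 850) = -1/849. Expand this rational in ℤ_17: compute digits iteratively via d_i = x_i mod 17, x_{i+1} = (x_i − d_i)/17. The first 5 digits are (1, 16, 3, 10, 1).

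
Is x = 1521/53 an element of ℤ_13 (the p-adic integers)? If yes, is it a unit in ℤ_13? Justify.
x ∈ ℤ_13 but not a unit; v_13(x) = 2 > 0

ℤ_13 = {x ∈ ℚ_13 : v_13(x) ≥ 0} and ℤ_13^× = {x ∈ ℤ_13 : v_13(x) = 0}. Here v_13(1521/53) = v_13(num) − v_13(den) = 2; compare against these criteria.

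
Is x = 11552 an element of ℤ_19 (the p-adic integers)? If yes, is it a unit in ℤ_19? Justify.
x ∈ ℤ_19 but not a unit; v_19(x) = 2 > 0

ℤ_19 = {x ∈ ℚ_19 : v_19(x) ≥ 0} and ℤ_19^× = {x ∈ ℤ_19 : v_19(x) = 0}. Here v_19(11552) = v_19(num) − v_19(den) = 2; compare against these criteria.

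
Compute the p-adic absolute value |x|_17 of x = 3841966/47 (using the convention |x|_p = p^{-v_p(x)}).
|3841966/47|_17 = 1/83521

Step 1 — compute v_17(x) by factoring powers of 17 out of the numerator and denominator: v_17(3841966/47) = 4. Step 2 — apply |x|_p = p^{-v_p(x)} = 17^{-4} = 1/83521.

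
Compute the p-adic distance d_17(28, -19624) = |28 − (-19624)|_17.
d_17(28, -19624) = 1/4913

Step 1 — x − y = 28 − (-19624) = 19652. Step 2 — v_17(19652) = 3 (factor: 19652 = (17^3 · 4); the sign does not affect v_p). Step 3 — |x − y|_17 = 17^{-3} = 1/4913.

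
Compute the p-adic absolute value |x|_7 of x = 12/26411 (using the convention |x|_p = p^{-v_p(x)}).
|12/26411|_7 = 2401

Step 1 — compute v_7(x) by factoring powers of 7 out of the numerator and denominator: v_7(12/26411) = -4. Step 2 — apply |x|_p = p^{-v_p(x)} = 7^{4} = 2401.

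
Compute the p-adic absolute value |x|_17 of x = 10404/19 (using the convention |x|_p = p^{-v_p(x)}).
|10404/19|_17 = 1/289

Step 1 — compute v_17(x) by factoring powers of 17 out of the numerator and denominator: v_17(10404/19) = 2. Step 2 — apply |x|_p = p^{-v_p(x)} = 17^{-2} = 1/289.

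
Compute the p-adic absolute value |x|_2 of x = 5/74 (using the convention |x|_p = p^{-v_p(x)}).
|5/74|_2 = 2

Step 1 — compute v_2(x) by factoring powers of 2 out of the numerator and denominator: v_2(5/74) = -1. Step 2 — apply |x|_p = p^{-v_p(x)} = 2^{1} = 2.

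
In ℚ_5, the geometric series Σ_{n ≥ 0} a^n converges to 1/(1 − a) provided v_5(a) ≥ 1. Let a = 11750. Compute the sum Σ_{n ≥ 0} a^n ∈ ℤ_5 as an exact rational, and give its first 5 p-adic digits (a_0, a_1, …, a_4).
Σ a^n = 1/(1 − a) = -1/11749;  first 5 digits = (1, 0, 0, 4, 3)

v_5(a) = 3 ≥ 1, so the series converges in ℤ_5 to 1/(1 − a) = 1/(1 − 11750) = -1/11749. Expand this rational in ℤ_5: compute digits iteratively via d_i = x_i mod 5, x_{i+1} = (x_i − d_i)/5. The first 5 digits are (1, 0, 0, 4, 3).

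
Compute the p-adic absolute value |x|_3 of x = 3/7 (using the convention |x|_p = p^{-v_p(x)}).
|3/7|_3 = 1/3

Step 1 — compute v_3(x) by factoring powers of 3 out of the numerator and denominator: v_3(3/7) = 1. Step 2 — apply |x|_p = p^{-v_p(x)} = 3^{-1} = 1/3.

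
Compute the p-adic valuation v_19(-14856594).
v_19(-14856594) = 5

v_19(n) is the largest exponent k such that 19^k divides n. Factor out: -14856594 = -19^5 · 6. (Sign doesn't affect v_p.) So v_19(-14856594) = 5.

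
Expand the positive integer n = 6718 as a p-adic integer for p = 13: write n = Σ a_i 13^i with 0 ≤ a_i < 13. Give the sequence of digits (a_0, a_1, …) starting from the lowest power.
(a_0, a_1, …) = (10, 9, 0, 3)

Repeated division by 13 gives the digits low-to-high: 6718 = 10 + 9·13^1 + 3·13^3. Digit sequence: (10, 9, 0, 3).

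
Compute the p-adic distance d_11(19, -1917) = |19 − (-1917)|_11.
d_11(19, -1917) = 1/121

Step 1 — x − y = 19 − (-1917) = 1936. Step 2 — v_11(1936) = 2 (factor: 1936 = (11^2 · 16); the sign does not affect v_p). Step 3 — |x − y|_11 = 11^{-2} = 1/121.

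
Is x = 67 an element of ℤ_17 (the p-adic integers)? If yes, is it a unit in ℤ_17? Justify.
x ∈ ℤ_17^× (unit); v_17(x) = 0

ℤ_17 = {x ∈ ℚ_17 : v_17(x) ≥ 0} and ℤ_17^× = {x ∈ ℤ_17 : v_17(x) = 0}. Here v_17(67) = v_17(num) − v_17(den) = 0; compare against these criteria.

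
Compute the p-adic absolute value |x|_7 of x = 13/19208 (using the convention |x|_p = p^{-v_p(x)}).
|13/19208|_7 = 2401

Step 1 — compute v_7(x) by factoring powers of 7 out of the numerator and denominator: v_7(13/19208) = -4. Step 2 — apply |x|_p = p^{-v_p(x)} = 7^{4} = 2401.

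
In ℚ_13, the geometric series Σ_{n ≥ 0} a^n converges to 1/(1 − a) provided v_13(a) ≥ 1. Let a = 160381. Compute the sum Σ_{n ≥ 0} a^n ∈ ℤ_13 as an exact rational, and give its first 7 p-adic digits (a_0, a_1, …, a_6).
Σ a^n = 1/(1 − a) = -1/160380;  first 7 digits = (1, 0, 0, 8, 5, 0, 12)

v_13(a) = 3 ≥ 1, so the series converges in ℤ_13 to 1/(1 − a) = 1/(1 − 160381) = -1/160380. Expand this rational in ℤ_13: compute digits iteratively via d_i = x_i mod 13, x_{i+1} = (x_i − d_i)/13. The first 7 digits are (1, 0, 0, 8, 5, 0, 12).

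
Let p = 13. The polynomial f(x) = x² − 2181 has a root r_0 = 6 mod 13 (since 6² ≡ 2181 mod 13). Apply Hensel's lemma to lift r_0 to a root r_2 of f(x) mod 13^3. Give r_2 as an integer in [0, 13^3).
r_2 = 1241 (mod 2197)

Hensel's recurrence: r_{i+1} = r_i − f(r_i)·(f′(r_i))^{-1} mod 13^{i+2}, with f′(x) = 2x. Iterate:
  r_0 = 6 (mod 13)
  r_1 = 58 (mod 169)
  r_2 = 1241 (mod 2197)
Final: r_2 = 1241, and one checks f(r_2) ≡ 0 mod 13^3.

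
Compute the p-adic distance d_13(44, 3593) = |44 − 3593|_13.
d_13(44, 3593) = 1/169

Step 1 — x − y = 44 − 3593 = -3549. Step 2 — v_13(-3549) = 2 (factor: -3549 = −(13^2 · 21); the sign does not affect v_p). Step 3 — |x − y|_13 = 13^{-2} = 1/169.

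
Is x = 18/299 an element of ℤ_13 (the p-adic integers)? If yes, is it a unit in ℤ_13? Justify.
x ∉ ℤ_13 (v_13(x) = -1 < 0)

ℤ_13 = {x ∈ ℚ_13 : v_13(x) ≥ 0} and ℤ_13^× = {x ∈ ℤ_13 : v_13(x) = 0}. Here v_13(18/299) = v_13(num) − v_13(den) = -1; compare against these criteria.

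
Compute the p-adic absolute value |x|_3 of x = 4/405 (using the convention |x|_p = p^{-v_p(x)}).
|4/405|_3 = 81

Step 1 — compute v_3(x) by factoring powers of 3 out of the numerator and denominator: v_3(4/405) = -4. Step 2 — apply |x|_p = p^{-v_p(x)} = 3^{4} = 81.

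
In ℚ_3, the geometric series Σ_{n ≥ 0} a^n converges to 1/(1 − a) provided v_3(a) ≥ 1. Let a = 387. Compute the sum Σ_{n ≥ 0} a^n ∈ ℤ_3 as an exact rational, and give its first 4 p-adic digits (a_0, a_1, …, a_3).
Σ a^n = 1/(1 − a) = -1/386;  first 4 digits = (1, 0, 1, 2)

v_3(a) = 2 ≥ 1, so the series converges in ℤ_3 to 1/(1 − a) = 1/(1 − 387) = -1/386. Expand this rational in ℤ_3: compute digits iteratively via d_i = x_i mod 3, x_{i+1} = (x_i − d_i)/3. The first 4 digits are (1, 0, 1, 2).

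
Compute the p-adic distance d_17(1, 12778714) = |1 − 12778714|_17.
d_17(1, 12778714) = 1/1419857

Step 1 — x − y = 1 − 12778714 = -12778713. Step 2 — v_17(-12778713) = 5 (factor: -12778713 = −(17^5 · 9); the sign does not affect v_p). Step 3 — |x − y|_17 = 17^{-5} = 1/1419857.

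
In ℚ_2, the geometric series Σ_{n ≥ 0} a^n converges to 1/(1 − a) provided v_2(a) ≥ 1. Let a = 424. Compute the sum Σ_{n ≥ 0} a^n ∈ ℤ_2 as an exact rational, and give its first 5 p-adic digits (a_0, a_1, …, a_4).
Σ a^n = 1/(1 − a) = -1/423;  first 5 digits = (1, 0, 0, 1, 0)

v_2(a) = 3 ≥ 1, so the series converges in ℤ_2 to 1/(1 − a) = 1/(1 − 424) = -1/423. Expand this rational in ℤ_2: compute digits iteratively via d_i = x_i mod 2, x_{i+1} = (x_i − d_i)/2. The first 5 digits are (1, 0, 0, 1, 0).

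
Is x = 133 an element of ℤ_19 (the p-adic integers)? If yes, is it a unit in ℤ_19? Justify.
x ∈ ℤ_19 but not a unit; v_19(x) = 1 > 0

ℤ_19 = {x ∈ ℚ_19 : v_19(x) ≥ 0} and ℤ_19^× = {x ∈ ℤ_19 : v_19(x) = 0}. Here v_19(133) = v_19(num) − v_19(den) = 1; compare against these criteria.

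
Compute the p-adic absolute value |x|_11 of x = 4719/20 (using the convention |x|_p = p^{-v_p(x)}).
|4719/20|_11 = 1/121

Step 1 — compute v_11(x) by factoring powers of 11 out of the numerator and denominator: v_11(4719/20) = 2. Step 2 — apply |x|_p = p^{-v_p(x)} = 11^{-2} = 1/121.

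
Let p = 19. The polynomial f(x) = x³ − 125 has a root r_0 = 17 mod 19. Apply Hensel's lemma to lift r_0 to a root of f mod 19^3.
r_2 = 6477 (mod 6859)

Hensel: r_{i+1} = r_i − f(r_i)/f′(r_i) mod 19^{i+2}, where f′(x) = 3x². Iterate:
  r_0 = 17 (mod 19)
  r_1 = 340 (mod 361)
  r_2 = 6477 (mod 6859)
Final: r = 6477 with f(r) ≡ 0 mod 19^3.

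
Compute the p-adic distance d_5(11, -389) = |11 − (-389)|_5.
d_5(11, -389) = 1/25

Step 1 — x − y = 11 − (-389) = 400. Step 2 — v_5(400) = 2 (factor: 400 = (5^2 · 16); the sign does not affect v_p). Step 3 — |x − y|_5 = 5^{-2} = 1/25.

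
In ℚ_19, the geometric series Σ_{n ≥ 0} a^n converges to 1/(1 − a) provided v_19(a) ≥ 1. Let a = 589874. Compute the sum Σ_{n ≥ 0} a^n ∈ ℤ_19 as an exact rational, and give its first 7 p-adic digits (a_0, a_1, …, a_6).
Σ a^n = 1/(1 − a) = -1/589873;  first 7 digits = (1, 0, 0, 10, 4, 0, 5)

v_19(a) = 3 ≥ 1, so the series converges in ℤ_19 to 1/(1 − a) = 1/(1 − 589874) = -1/589873. Expand this rational in ℤ_19: compute digits iteratively via d_i = x_i mod 19, x_{i+1} = (x_i − d_i)/19. The first 7 digits are (1, 0, 0, 10, 4, 0, 5).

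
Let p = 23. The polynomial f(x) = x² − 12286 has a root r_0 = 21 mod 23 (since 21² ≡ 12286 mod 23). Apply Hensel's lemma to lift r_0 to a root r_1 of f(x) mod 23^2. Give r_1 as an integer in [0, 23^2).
r_1 = 366 (mod 529)

Hensel's recurrence: r_{i+1} = r_i − f(r_i)·(f′(r_i))^{-1} mod 23^{i+2}, with f′(x) = 2x. Iterate:
  r_0 = 21 (mod 23)
  r_1 = 366 (mod 529)
Final: r_1 = 366, and one checks f(r_1) ≡ 0 mod 23^2.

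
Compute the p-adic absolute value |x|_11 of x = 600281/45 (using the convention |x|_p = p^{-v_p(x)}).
|600281/45|_11 = 1/14641

Step 1 — compute v_11(x) by factoring powers of 11 out of the numerator and denominator: v_11(600281/45) = 4. Step 2 — apply |x|_p = p^{-v_p(x)} = 11^{-4} = 1/14641.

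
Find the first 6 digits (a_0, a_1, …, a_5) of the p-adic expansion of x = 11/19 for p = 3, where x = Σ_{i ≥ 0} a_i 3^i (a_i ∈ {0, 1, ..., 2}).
(a_0, …, a_5) = (2, 0, 0, 2, 2, 1)

v_3(11/19) = 0 (numerator and denominator both coprime to 3), so x ∈ ℤ_3^×. Compute digits iteratively via a_i = x_i mod 3, x_{i+1} = (x_i − a_i)/3, with x_0 = x:
  x_0 = 11/19;  a_0 = 2;  x_1 = (x_0 − 2)/3 = -9/19
  x_1 = -9/19;  a_1 = 0;  x_2 = (x_1 − 0)/3 = -3/19
  x_2 = -3/19;  a_2 = 0;  x_3 = (x_2 − 0)/3 = -1/19
  x_3 = -1/19;  a_3 = 2;  x_4 = (x_3 − 2)/3 = -13/19
  x_4 = -13/19;  a_4 = 2;  x_5 = (x_4 − 2)/3 = -17/19
  x_5 = -17/19;  a_5 = 1;  x_6 = (x_5 − 1)/3 = -12/19
Digits: (2, 0, 0, 2, 2, 1).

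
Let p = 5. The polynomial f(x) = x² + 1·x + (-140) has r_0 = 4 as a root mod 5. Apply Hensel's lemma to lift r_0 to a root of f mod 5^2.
r_1 = 9 (mod 25)

Hensel: r_{i+1} = r_i − f(r_i)·(f′(r_i))^{-1} mod 5^{i+2}, f′(x) = 2x + 1. Iterate:
  r_0 = 4 (mod 5)
  r_1 = 9 (mod 25)
Final: r = 9 satisfies f(r) ≡ 0 mod 5^2.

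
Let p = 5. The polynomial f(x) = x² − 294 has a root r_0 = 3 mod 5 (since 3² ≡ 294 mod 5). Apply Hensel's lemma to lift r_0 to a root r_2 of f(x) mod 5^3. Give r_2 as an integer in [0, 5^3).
r_2 = 13 (mod 125)

Hensel's recurrence: r_{i+1} = r_i − f(r_i)·(f′(r_i))^{-1} mod 5^{i+2}, with f′(x) = 2x. Iterate:
  r_0 = 3 (mod 5)
  r_1 = 13 (mod 25)
  r_2 = 13 (mod 125)
Final: r_2 = 13, and one checks f(r_2) ≡ 0 mod 5^3.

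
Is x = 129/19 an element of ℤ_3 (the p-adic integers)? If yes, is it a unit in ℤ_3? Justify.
x ∈ ℤ_3 but not a unit; v_3(x) = 1 > 0

ℤ_3 = {x ∈ ℚ_3 : v_3(x) ≥ 0} and ℤ_3^× = {x ∈ ℤ_3 : v_3(x) = 0}. Here v_3(129/19) = v_3(num) − v_3(den) = 1; compare against these criteria.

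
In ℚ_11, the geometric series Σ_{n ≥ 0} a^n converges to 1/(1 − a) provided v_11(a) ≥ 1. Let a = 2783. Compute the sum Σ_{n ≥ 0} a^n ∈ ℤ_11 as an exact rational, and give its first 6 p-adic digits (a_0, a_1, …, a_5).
Σ a^n = 1/(1 − a) = -1/2782;  first 6 digits = (1, 0, 1, 2, 1, 4)

v_11(a) = 2 ≥ 1, so the series converges in ℤ_11 to 1/(1 − a) = 1/(1 − 2783) = -1/2782. Expand this rational in ℤ_11: compute digits iteratively via d_i = x_i mod 11, x_{i+1} = (x_i − d_i)/11. The first 6 digits are (1, 0, 1, 2, 1, 4).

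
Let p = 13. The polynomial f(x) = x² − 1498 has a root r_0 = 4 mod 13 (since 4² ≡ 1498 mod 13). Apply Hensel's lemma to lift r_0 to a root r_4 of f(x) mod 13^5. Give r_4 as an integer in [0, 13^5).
r_4 = 297249 (mod 371293)

Hensel's recurrence: r_{i+1} = r_i − f(r_i)·(f′(r_i))^{-1} mod 13^{i+2}, with f′(x) = 2x. Iterate:
  r_0 = 4 (mod 13)
  r_1 = 147 (mod 169)
  r_2 = 654 (mod 2197)
  r_3 = 11639 (mod 28561)
  r_4 = 297249 (mod 371293)
Final: r_4 = 297249, and one checks f(r_4) ≡ 0 mod 13^5.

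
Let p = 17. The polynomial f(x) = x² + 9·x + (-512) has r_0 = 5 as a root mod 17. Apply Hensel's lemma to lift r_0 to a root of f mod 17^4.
r_3 = 37796 (mod 83521)

Hensel: r_{i+1} = r_i − f(r_i)·(f′(r_i))^{-1} mod 17^{i+2}, f′(x) = 2x + 9. Iterate:
  r_0 = 5 (mod 17)
  r_1 = 226 (mod 289)
  r_2 = 3405 (mod 4913)
  r_3 = 37796 (mod 83521)
Final: r = 37796 satisfies f(r) ≡ 0 mod 17^4.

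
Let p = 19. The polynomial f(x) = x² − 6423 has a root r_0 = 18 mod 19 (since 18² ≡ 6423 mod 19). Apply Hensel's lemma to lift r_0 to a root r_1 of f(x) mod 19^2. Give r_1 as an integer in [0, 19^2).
r_1 = 37 (mod 361)

Hensel's recurrence: r_{i+1} = r_i − f(r_i)·(f′(r_i))^{-1} mod 19^{i+2}, with f′(x) = 2x. Iterate:
  r_0 = 18 (mod 19)
  r_1 = 37 (mod 361)
Final: r_1 = 37, and one checks f(r_1) ≡ 0 mod 19^2.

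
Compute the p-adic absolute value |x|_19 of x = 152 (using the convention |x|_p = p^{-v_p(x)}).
|152|_19 = 1/19

Step 1 — compute v_19(x) by factoring powers of 19 out of the numerator and denominator: v_19(152) = 1. Step 2 — apply |x|_p = p^{-v_p(x)} = 19^{-1} = 1/19.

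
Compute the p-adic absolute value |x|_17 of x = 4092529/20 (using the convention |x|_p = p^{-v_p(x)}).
|4092529/20|_17 = 1/83521

Step 1 — compute v_17(x) by factoring powers of 17 out of the numerator and denominator: v_17(4092529/20) = 4. Step 2 — apply |x|_p = p^{-v_p(x)} = 17^{-4} = 1/83521.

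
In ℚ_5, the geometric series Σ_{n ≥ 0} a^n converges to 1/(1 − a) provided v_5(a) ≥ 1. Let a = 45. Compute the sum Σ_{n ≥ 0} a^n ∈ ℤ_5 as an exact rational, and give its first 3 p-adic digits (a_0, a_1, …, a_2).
Σ a^n = 1/(1 − a) = -1/44;  first 3 digits = (1, 4, 2)

v_5(a) = 1 ≥ 1, so the series converges in ℤ_5 to 1/(1 − a) = 1/(1 − 45) = -1/44. Expand this rational in ℤ_5: compute digits iteratively via d_i = x_i mod 5, x_{i+1} = (x_i − d_i)/5. The first 3 digits are (1, 4, 2).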